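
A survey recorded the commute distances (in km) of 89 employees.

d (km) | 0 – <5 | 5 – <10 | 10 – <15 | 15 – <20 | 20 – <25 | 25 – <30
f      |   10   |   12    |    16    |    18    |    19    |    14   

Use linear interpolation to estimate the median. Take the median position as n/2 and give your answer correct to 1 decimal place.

16.8

Cumulative frequencies: 10, 22, 38, 56, 75, 89
n = 89; position = n/2 = 44.5.
This falls in the class 15 – <20: L = 15, F = 38, f = 18, h = 5.
Median ≈ 15 + ((44.5 − 38) / 18) × 5 = 16.8056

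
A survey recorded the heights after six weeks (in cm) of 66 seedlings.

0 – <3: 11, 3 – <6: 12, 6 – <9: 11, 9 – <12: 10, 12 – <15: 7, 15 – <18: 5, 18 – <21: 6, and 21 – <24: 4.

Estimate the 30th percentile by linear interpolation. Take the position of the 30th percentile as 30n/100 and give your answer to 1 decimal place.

5.2

Cumulative frequencies: 11, 23, 34, 44, 51, 56, 62, 66
n = 66; position = 30n/100 = 19.8.
This falls in the class 3 – <6: L = 3, F = 11, f = 12, h = 3.
30th percentile ≈ 3 + ((19.8 − 11) / 12) × 3 = 5.2000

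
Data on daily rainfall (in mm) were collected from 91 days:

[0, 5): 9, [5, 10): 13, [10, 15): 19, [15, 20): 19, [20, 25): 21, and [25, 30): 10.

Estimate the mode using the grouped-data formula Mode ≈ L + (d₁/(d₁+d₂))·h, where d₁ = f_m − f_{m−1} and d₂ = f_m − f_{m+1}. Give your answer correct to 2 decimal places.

Modal class: [20, 25) (highest frequency 21).
d₁ = 21 − 19 = 2, d₂ = 21 − 10 = 11
Mode ≈ 20 + (2/(2+11)) × 5 = 20 + 0.7692 = 20.7692

20.77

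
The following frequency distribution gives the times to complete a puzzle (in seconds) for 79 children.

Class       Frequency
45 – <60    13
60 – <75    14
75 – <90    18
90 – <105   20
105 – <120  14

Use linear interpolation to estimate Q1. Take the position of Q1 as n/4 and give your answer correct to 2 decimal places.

67.23

Cumulative frequencies: 13, 27, 45, 65, 79
n = 79; position = n/4 = 19.75.
This falls in the class 60 – <75: L = 60, F = 13, f = 14, h = 15.
Lower quartile ≈ 60 + ((19.75 − 13) / 14) × 15 = 67.2321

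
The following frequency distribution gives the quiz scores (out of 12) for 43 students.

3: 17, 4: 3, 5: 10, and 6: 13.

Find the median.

Cumulative frequencies: 17, 20, 30, 43
n = 43, so the median is the value in position (n+1)/2 = 22.
Position 22 falls at value 5.

5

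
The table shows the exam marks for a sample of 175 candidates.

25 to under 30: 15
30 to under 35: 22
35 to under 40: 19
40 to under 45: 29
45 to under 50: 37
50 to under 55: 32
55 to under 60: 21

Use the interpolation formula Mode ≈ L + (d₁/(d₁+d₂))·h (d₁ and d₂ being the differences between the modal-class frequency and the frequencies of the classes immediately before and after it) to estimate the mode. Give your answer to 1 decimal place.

Modal class: 45 to under 50 (highest frequency 37).
d₁ = 37 − 29 = 8, d₂ = 37 − 32 = 5
Mode ≈ 45 + (8/(8+5)) × 5 = 45 + 3.0769 = 48.0769

48.1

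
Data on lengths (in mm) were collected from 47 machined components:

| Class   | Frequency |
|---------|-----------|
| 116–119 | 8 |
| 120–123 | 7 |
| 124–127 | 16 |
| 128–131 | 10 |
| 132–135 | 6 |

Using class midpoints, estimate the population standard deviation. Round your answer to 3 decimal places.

4.984

Midpoints: 117.5, 121.5, 125.5, 129.5, 133.5
n = 47, Σfm = 5894.5, mean = 125.4149
Σfm² = 740425.75
Σf(m − x̄)² = Σfm² − (Σfm)²/n = 740425.75 − 5894.5²/47 = 1167.6596
Population variance = 1167.6596 / 47 = 24.8438
Standard deviation = √24.8438 = 4.9844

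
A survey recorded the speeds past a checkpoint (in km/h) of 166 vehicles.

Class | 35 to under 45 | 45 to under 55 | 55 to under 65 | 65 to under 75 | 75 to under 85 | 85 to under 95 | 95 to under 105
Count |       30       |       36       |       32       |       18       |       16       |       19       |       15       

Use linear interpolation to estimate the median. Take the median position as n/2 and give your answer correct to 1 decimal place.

60.3

Cumulative frequencies: 30, 66, 98, 116, 132, 151, 166
n = 166; position = n/2 = 83.
This falls in the class 55 to under 65: L = 55, F = 66, f = 32, h = 10.
Median ≈ 55 + ((83 − 66) / 32) × 10 = 60.3125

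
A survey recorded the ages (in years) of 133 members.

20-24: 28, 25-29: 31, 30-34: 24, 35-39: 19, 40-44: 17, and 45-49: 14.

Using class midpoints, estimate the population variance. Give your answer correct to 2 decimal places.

Midpoints: 22, 27, 32, 37, 42, 47
n = 133, Σfm = 4296, mean = 32.3008
Σfm² = 147652
Σf(m − x̄)² = Σfm² − (Σfm)²/n = 147652 − 4296²/133 = 8887.9699
Population variance = 8887.9699 / 133 = 66.8268

66.83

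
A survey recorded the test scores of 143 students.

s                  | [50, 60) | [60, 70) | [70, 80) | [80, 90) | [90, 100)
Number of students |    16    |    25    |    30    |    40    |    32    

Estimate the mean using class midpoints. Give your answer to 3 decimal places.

Midpoints: 55, 65, 75, 85, 95
Σfm = 16×55 + 25×65 + 30×75 + 40×85 + 32×95 = 11195
n = Σf = 143
Mean = 11195 / 143 = 78.2867

78.287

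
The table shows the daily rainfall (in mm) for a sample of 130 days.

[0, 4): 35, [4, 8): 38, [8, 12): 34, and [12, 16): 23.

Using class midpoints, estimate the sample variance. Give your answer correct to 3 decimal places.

18.037

Midpoints: 2, 6, 10, 14
n = 130, Σfm = 960, mean = 7.3846
Σfm² = 9416
Σf(m − x̄)² = Σfm² − (Σfm)²/n = 9416 − 960²/130 = 2326.7692
Sample variance = 2326.7692 / 129 = 18.0370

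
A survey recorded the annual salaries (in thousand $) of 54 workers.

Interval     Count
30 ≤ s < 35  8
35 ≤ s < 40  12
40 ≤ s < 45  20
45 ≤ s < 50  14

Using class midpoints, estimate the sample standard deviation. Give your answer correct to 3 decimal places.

5.064

Midpoints: 32.5, 37.5, 42.5, 47.5
n = 54, Σfm = 2225, mean = 41.2037
Σfm² = 93037.5
Σf(m − x̄)² = Σfm² − (Σfm)²/n = 93037.5 − 2225²/54 = 1359.2593
Sample variance = 1359.2593 / 53 = 25.6464
Standard deviation = √25.6464 = 5.0642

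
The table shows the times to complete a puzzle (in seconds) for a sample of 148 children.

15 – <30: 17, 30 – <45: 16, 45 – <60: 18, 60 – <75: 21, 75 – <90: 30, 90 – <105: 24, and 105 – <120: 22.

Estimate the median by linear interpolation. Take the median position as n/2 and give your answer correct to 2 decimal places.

Cumulative frequencies: 17, 33, 51, 72, 102, 126, 148
n = 148; position = n/2 = 74.
This falls in the class 75 – <90: L = 75, F = 72, f = 30, h = 15.
Median ≈ 75 + ((74 − 72) / 30) × 15 = 76.0000

76.00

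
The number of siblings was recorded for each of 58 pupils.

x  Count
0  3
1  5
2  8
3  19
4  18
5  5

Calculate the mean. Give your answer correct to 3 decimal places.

Values: 0, 1, 2, 3, 4, 5
Σfx = 3×0 + 5×1 + 8×2 + 19×3 + 18×4 + 5×5 = 175
n = Σf = 58
Mean = 175 / 58 = 3.0172

3.017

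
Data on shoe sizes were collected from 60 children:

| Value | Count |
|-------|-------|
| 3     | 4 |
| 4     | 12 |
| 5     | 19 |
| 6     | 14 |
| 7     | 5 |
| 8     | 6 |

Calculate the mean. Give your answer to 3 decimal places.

5.367

Values: 3, 4, 5, 6, 7, 8
Σfx = 4×3 + 12×4 + 19×5 + 14×6 + 5×7 + 6×8 = 322
n = Σf = 60
Mean = 322 / 60 = 5.3667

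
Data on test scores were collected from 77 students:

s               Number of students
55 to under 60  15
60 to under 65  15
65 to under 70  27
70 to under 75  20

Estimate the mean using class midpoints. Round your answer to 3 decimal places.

65.877

Midpoints: 57.5, 62.5, 67.5, 72.5
Σfm = 15×57.5 + 15×62.5 + 27×67.5 + 20×72.5 = 5072.5
n = Σf = 77
Mean = 5072.5 / 77 = 65.8766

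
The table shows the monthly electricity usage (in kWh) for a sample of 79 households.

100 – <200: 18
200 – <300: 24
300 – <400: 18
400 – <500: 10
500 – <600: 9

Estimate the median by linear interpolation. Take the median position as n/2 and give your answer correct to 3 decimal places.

289.583

Cumulative frequencies: 18, 42, 60, 70, 79
n = 79; position = n/2 = 39.5.
This falls in the class 200 – <300: L = 200, F = 18, f = 24, h = 100.
Median ≈ 200 + ((39.5 − 18) / 24) × 100 = 289.5833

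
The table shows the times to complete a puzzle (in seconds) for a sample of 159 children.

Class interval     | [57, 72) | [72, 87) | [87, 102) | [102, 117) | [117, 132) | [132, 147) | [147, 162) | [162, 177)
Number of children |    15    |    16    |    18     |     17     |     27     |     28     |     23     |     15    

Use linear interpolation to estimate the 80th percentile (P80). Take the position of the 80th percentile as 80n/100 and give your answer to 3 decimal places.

151.043

Cumulative frequencies: 15, 31, 49, 66, 93, 121, 144, 159
n = 159; position = 80n/100 = 127.2.
This falls in the class [147, 162): L = 147, F = 121, f = 23, h = 15.
80th percentile ≈ 147 + ((127.2 − 121) / 23) × 15 = 151.0435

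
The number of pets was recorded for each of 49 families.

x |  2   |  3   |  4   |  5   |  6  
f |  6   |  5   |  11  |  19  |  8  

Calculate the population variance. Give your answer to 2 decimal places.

Values: 2, 3, 4, 5, 6
n = 49, Σfx = 214, mean = 4.3673
Σfx² = 1008
Σf(x − x̄)² = Σfx² − (Σfx)²/n = 1008 − 214²/49 = 73.3878
Population variance = 73.3878 / 49 = 1.4977

1.50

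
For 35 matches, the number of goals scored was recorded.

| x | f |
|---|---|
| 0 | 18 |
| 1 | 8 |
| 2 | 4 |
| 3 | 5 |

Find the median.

0

Cumulative frequencies: 18, 26, 30, 35
n = 35, so the median is the value in position (n+1)/2 = 18.
Position 18 falls at value 0.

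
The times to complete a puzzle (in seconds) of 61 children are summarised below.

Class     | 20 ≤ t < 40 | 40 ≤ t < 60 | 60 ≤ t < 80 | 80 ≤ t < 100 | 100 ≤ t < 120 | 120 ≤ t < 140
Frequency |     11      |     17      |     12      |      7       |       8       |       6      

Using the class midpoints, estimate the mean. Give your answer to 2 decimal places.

Midpoints: 30, 50, 70, 90, 110, 130
Σfm = 11×30 + 17×50 + 12×70 + 7×90 + 8×110 + 6×130 = 4310
n = Σf = 61
Mean = 4310 / 61 = 70.6557

70.66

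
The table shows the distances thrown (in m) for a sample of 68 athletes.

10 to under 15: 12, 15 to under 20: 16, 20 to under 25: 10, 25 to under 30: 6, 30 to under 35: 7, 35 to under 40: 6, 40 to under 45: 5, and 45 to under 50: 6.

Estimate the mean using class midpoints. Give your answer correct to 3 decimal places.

26.029

Midpoints: 12.5, 17.5, 22.5, 27.5, 32.5, 37.5, 42.5, 47.5
Σfm = 12×12.5 + 16×17.5 + 10×22.5 + 6×27.5 + 7×32.5 + 6×37.5 + 5×42.5 + 6×47.5 = 1770
n = Σf = 68
Mean = 1770 / 68 = 26.0294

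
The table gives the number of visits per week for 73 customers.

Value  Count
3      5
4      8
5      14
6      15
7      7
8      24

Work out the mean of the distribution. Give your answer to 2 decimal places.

6.14

Values: 3, 4, 5, 6, 7, 8
Σfx = 5×3 + 8×4 + 14×5 + 15×6 + 7×7 + 24×8 = 448
n = Σf = 73
Mean = 448 / 73 = 6.1370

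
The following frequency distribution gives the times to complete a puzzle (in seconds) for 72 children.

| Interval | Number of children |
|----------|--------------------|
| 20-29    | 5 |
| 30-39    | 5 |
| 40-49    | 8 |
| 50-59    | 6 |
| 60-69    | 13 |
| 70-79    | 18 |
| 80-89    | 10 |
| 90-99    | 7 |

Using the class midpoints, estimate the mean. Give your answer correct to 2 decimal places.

Midpoints: 24.5, 34.5, 44.5, 54.5, 64.5, 74.5, 84.5, 94.5
Σfm = 5×24.5 + 5×34.5 + 8×44.5 + 6×54.5 + 13×64.5 + 18×74.5 + 10×84.5 + 7×94.5 = 4664
n = Σf = 72
Mean = 4664 / 72 = 64.7778

64.78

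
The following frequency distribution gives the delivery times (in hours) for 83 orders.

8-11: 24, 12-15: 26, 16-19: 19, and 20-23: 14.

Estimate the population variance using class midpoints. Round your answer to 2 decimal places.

17.86

Midpoints: 9.5, 13.5, 17.5, 21.5
n = 83, Σfm = 1212.5, mean = 14.6084
Σfm² = 19194.75
Σf(m − x̄)² = Σfm² − (Σfm)²/n = 19194.75 − 1212.5²/83 = 1482.0241
Population variance = 1482.0241 / 83 = 17.8557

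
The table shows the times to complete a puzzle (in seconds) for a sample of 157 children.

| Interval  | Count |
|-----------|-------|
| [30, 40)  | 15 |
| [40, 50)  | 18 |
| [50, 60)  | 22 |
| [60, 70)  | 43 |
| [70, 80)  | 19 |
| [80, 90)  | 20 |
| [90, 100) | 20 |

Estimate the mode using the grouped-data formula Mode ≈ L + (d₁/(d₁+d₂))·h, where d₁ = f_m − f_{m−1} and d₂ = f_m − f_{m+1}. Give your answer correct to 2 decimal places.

64.67

Modal class: [60, 70) (highest frequency 43).
d₁ = 43 − 22 = 21, d₂ = 43 − 19 = 24
Mode ≈ 60 + (21/(21+24)) × 10 = 60 + 4.6667 = 64.6667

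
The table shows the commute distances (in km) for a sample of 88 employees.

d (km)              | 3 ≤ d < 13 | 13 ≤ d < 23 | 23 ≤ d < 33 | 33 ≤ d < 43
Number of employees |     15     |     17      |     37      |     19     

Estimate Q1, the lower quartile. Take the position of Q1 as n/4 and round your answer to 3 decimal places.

17.118

Cumulative frequencies: 15, 32, 69, 88
n = 88; position = n/4 = 22.
This falls in the class 13 ≤ d < 23: L = 13, F = 15, f = 17, h = 10.
Lower quartile ≈ 13 + ((22 − 15) / 17) × 10 = 17.1176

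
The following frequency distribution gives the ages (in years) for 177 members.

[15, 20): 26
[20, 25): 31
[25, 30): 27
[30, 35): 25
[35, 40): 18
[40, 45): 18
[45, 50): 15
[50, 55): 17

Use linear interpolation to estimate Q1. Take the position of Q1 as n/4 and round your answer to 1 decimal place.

Cumulative frequencies: 26, 57, 84, 109, 127, 145, 160, 177
n = 177; position = n/4 = 44.25.
This falls in the class [20, 25): L = 20, F = 26, f = 31, h = 5.
Lower quartile ≈ 20 + ((44.25 − 26) / 31) × 5 = 22.9435

22.9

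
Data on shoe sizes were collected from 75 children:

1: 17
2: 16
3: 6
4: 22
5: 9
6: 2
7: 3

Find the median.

Cumulative frequencies: 17, 33, 39, 61, 70, 72, 75
n = 75, so the median is the value in position (n+1)/2 = 38.
Position 38 falls at value 3.

3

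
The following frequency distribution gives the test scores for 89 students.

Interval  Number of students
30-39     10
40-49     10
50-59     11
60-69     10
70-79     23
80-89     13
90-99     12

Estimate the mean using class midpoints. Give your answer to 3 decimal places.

Midpoints: 34.5, 44.5, 54.5, 64.5, 74.5, 84.5, 94.5
Σfm = 10×34.5 + 10×44.5 + 11×54.5 + 10×64.5 + 23×74.5 + 13×84.5 + 12×94.5 = 5980.5
n = Σf = 89
Mean = 5980.5 / 89 = 67.1966

67.197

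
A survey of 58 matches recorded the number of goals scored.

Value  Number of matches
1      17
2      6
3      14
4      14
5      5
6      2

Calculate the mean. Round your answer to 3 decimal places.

Values: 1, 2, 3, 4, 5, 6
Σfx = 17×1 + 6×2 + 14×3 + 14×4 + 5×5 + 2×6 = 164
n = Σf = 58
Mean = 164 / 58 = 2.8276

2.828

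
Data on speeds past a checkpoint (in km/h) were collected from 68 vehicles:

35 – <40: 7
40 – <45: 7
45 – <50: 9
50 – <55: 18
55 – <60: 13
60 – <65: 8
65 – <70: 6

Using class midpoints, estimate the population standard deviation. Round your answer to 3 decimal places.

8.551

Midpoints: 37.5, 42.5, 47.5, 52.5, 57.5, 62.5, 67.5
n = 68, Σfm = 3585, mean = 52.7206
Σfm² = 193975
Σf(m − x̄)² = Σfm² − (Σfm)²/n = 193975 − 3585²/68 = 4971.6912
Population variance = 4971.6912 / 68 = 73.1131
Standard deviation = √73.1131 = 8.5506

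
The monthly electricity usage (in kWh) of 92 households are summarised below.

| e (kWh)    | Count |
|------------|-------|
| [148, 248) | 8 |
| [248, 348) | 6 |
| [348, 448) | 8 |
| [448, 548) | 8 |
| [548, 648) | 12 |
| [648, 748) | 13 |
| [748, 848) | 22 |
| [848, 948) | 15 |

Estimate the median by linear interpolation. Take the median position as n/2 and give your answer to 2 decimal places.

Cumulative frequencies: 8, 14, 22, 30, 42, 55, 77, 92
n = 92; position = n/2 = 46.
This falls in the class [648, 748): L = 648, F = 42, f = 13, h = 100.
Median ≈ 648 + ((46 − 42) / 13) × 100 = 678.7692

678.77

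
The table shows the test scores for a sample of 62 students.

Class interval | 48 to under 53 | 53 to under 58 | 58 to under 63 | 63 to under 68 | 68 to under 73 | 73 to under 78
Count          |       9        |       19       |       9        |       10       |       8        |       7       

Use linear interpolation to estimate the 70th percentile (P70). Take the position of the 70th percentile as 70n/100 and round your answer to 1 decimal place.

Cumulative frequencies: 9, 28, 37, 47, 55, 62
n = 62; position = 70n/100 = 43.4.
This falls in the class 63 to under 68: L = 63, F = 37, f = 10, h = 5.
70th percentile ≈ 63 + ((43.4 − 37) / 10) × 5 = 66.2000

66.2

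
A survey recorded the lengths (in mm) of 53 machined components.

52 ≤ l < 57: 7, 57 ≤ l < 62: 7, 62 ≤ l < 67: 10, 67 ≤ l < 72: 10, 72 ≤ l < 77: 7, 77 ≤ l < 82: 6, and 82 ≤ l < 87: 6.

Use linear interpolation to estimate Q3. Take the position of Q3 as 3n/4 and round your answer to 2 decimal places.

76.11

Cumulative frequencies: 7, 14, 24, 34, 41, 47, 53
n = 53; position = 3n/4 = 39.75.
This falls in the class 72 ≤ l < 77: L = 72, F = 34, f = 7, h = 5.
Upper quartile ≈ 72 + ((39.75 − 34) / 7) × 5 = 76.1071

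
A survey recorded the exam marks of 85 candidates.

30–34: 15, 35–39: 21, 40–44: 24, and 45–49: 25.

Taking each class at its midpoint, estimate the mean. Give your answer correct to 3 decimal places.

40.471

Midpoints: 32, 37, 42, 47
Σfm = 15×32 + 21×37 + 24×42 + 25×47 = 3440
n = Σf = 85
Mean = 3440 / 85 = 40.4706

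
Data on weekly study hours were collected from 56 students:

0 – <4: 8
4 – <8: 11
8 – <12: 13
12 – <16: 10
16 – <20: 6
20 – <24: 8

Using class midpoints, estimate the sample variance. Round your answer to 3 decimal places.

41.470

Midpoints: 2, 6, 10, 14, 18, 22
n = 56, Σfm = 636, mean = 11.3571
Σfm² = 9504
Σf(m − x̄)² = Σfm² − (Σfm)²/n = 9504 − 636²/56 = 2280.8571
Sample variance = 2280.8571 / 55 = 41.4701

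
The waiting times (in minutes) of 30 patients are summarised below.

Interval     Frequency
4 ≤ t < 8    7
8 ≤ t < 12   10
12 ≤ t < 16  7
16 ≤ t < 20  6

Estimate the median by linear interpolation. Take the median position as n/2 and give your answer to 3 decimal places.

Cumulative frequencies: 7, 17, 24, 30
n = 30; position = n/2 = 15.
This falls in the class 8 ≤ t < 12: L = 8, F = 7, f = 10, h = 4.
Median ≈ 8 + ((15 − 7) / 10) × 4 = 11.2000

11.200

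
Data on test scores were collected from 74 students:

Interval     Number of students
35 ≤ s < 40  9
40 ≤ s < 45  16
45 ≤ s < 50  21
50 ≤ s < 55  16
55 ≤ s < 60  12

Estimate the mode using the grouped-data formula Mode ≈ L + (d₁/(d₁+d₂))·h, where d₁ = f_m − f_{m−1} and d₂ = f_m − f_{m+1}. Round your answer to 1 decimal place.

Modal class: 45 ≤ s < 50 (highest frequency 21).
d₁ = 21 − 16 = 5, d₂ = 21 − 16 = 5
Mode ≈ 45 + (5/(5+5)) × 5 = 45 + 2.5000 = 47.5000

47.5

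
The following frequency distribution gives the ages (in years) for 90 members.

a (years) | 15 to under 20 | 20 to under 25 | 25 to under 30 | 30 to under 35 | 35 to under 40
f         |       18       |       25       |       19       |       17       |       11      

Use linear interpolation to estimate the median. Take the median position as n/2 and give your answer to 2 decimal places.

25.53

Cumulative frequencies: 18, 43, 62, 79, 90
n = 90; position = n/2 = 45.
This falls in the class 25 to under 30: L = 25, F = 43, f = 19, h = 5.
Median ≈ 25 + ((45 − 43) / 19) × 5 = 25.5263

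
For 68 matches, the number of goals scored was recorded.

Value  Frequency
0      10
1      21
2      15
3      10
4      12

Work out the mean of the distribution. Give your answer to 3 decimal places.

1.897

Values: 0, 1, 2, 3, 4
Σfx = 10×0 + 21×1 + 15×2 + 10×3 + 12×4 = 129
n = Σf = 68
Mean = 129 / 68 = 1.8971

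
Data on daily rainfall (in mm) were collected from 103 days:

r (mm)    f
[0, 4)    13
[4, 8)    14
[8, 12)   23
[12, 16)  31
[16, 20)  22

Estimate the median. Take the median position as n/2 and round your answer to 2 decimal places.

Cumulative frequencies: 13, 27, 50, 81, 103
n = 103; position = n/2 = 51.5.
This falls in the class [12, 16): L = 12, F = 50, f = 31, h = 4.
Median ≈ 12 + ((51.5 − 50) / 31) × 4 = 12.1935

12.19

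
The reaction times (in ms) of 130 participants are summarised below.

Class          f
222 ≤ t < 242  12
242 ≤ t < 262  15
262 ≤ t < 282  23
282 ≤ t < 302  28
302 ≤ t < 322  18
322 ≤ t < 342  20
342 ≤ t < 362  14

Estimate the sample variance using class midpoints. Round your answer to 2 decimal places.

1283.94

Midpoints: 232, 252, 272, 292, 312, 332, 352
n = 130, Σfm = 38180, mean = 293.6923
Σfm² = 11378800
Σf(m − x̄)² = Σfm² − (Σfm)²/n = 11378800 − 38180²/130 = 165627.6923
Sample variance = 165627.6923 / 129 = 1283.9356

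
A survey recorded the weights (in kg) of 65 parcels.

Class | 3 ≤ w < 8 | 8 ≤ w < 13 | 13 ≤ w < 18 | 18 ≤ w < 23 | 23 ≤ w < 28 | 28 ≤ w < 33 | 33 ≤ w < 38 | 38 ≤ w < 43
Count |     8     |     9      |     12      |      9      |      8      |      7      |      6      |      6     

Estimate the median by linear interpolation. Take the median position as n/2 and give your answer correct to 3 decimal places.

19.944

Cumulative frequencies: 8, 17, 29, 38, 46, 53, 59, 65
n = 65; position = n/2 = 32.5.
This falls in the class 18 ≤ w < 23: L = 18, F = 29, f = 9, h = 5.
Median ≈ 18 + ((32.5 − 29) / 9) × 5 = 19.9444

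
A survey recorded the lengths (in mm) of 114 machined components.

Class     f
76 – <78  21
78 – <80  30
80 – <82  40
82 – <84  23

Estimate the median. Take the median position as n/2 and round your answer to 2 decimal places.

Cumulative frequencies: 21, 51, 91, 114
n = 114; position = n/2 = 57.
This falls in the class 80 – <82: L = 80, F = 51, f = 40, h = 2.
Median ≈ 80 + ((57 − 51) / 40) × 2 = 80.3000

80.30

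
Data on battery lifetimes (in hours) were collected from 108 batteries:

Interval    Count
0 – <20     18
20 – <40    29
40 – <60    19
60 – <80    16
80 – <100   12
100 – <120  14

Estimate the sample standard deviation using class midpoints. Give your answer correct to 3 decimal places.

Midpoints: 10, 30, 50, 70, 90, 110
n = 108, Σfm = 5740, mean = 53.1481
Σfm² = 420400
Σf(m − x̄)² = Σfm² − (Σfm)²/n = 420400 − 5740²/108 = 115329.6296
Sample variance = 115329.6296 / 107 = 1077.8470
Standard deviation = √1077.8470 = 32.8306

32.831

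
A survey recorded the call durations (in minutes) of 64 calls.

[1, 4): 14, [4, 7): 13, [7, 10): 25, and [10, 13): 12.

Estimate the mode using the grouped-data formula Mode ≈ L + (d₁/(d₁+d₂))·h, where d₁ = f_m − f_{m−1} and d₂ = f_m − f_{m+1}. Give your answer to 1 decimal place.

8.4

Modal class: [7, 10) (highest frequency 25).
d₁ = 25 − 13 = 12, d₂ = 25 − 12 = 13
Mode ≈ 7 + (12/(12+13)) × 3 = 7 + 1.4400 = 8.4400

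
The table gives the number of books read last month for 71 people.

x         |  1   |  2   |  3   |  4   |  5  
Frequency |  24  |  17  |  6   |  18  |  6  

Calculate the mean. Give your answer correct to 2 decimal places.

Values: 1, 2, 3, 4, 5
Σfx = 24×1 + 17×2 + 6×3 + 18×4 + 6×5 = 178
n = Σf = 71
Mean = 178 / 71 = 2.5070

2.51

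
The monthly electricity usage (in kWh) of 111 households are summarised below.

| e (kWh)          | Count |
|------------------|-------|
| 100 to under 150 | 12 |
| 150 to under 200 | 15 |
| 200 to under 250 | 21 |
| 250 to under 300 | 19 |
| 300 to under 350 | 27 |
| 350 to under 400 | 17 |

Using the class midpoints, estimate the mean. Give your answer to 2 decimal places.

263.29

Midpoints: 125, 175, 225, 275, 325, 375
Σfm = 12×125 + 15×175 + 21×225 + 19×275 + 27×325 + 17×375 = 29225
n = Σf = 111
Mean = 29225 / 111 = 263.2883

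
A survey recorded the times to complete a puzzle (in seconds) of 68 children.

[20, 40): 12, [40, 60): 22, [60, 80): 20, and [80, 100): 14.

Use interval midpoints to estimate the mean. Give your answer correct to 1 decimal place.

Midpoints: 30, 50, 70, 90
Σfm = 12×30 + 22×50 + 20×70 + 14×90 = 4120
n = Σf = 68
Mean = 4120 / 68 = 60.5882

60.6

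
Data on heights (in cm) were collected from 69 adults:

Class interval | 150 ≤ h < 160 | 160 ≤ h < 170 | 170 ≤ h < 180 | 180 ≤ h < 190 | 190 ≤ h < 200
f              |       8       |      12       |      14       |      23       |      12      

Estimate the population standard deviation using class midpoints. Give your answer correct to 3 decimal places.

12.613

Midpoints: 155, 165, 175, 185, 195
n = 69, Σfm = 12265, mean = 177.7536
Σfm² = 2191125
Σf(m − x̄)² = Σfm² − (Σfm)²/n = 2191125 − 12265²/69 = 10976.8116
Population variance = 10976.8116 / 69 = 159.0842
Standard deviation = √159.0842 = 12.6129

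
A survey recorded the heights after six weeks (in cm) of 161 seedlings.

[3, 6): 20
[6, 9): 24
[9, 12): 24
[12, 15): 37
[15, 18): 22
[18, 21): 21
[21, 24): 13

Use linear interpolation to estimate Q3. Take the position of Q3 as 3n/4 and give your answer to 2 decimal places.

17.15

Cumulative frequencies: 20, 44, 68, 105, 127, 148, 161
n = 161; position = 3n/4 = 120.75.
This falls in the class [15, 18): L = 15, F = 105, f = 22, h = 3.
Upper quartile ≈ 15 + ((120.75 − 105) / 22) × 3 = 17.1477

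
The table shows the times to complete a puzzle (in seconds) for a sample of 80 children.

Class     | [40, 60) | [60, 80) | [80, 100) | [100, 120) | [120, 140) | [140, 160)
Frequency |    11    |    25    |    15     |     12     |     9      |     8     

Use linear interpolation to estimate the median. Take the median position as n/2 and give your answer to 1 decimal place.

85.3

Cumulative frequencies: 11, 36, 51, 63, 72, 80
n = 80; position = n/2 = 40.
This falls in the class [80, 100): L = 80, F = 36, f = 15, h = 20.
Median ≈ 80 + ((40 − 36) / 15) × 20 = 85.3333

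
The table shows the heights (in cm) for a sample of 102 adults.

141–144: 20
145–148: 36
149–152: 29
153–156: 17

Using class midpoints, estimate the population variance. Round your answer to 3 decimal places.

Midpoints: 142.5, 146.5, 150.5, 154.5
n = 102, Σfm = 15115, mean = 148.1863
Σfm² = 2241417.5
Σf(m − x̄)² = Σfm² − (Σfm)²/n = 2241417.5 − 15115²/102 = 1581.9608
Population variance = 1581.9608 / 102 = 15.5094

15.509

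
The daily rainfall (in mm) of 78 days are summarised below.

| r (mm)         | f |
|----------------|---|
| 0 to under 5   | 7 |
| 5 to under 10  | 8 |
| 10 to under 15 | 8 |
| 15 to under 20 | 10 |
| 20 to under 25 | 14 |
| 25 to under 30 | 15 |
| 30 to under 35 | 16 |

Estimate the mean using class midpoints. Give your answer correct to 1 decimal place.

20.5

Midpoints: 2.5, 7.5, 12.5, 17.5, 22.5, 27.5, 32.5
Σfm = 7×2.5 + 8×7.5 + 8×12.5 + 10×17.5 + 14×22.5 + 15×27.5 + 16×32.5 = 1600
n = Σf = 78
Mean = 1600 / 78 = 20.5128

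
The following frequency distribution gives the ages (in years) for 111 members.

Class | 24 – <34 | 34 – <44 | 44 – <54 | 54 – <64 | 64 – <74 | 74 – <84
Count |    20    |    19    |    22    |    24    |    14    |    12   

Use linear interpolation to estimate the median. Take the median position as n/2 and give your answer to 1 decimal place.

Cumulative frequencies: 20, 39, 61, 85, 99, 111
n = 111; position = n/2 = 55.5.
This falls in the class 44 – <54: L = 44, F = 39, f = 22, h = 10.
Median ≈ 44 + ((55.5 − 39) / 22) × 10 = 51.5000

51.5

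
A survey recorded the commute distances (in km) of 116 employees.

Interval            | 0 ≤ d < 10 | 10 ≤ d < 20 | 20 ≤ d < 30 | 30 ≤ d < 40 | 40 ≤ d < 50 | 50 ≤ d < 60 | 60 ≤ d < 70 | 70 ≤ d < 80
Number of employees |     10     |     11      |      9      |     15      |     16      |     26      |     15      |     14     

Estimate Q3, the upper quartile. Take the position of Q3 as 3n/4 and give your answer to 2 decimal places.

60.00

Cumulative frequencies: 10, 21, 30, 45, 61, 87, 102, 116
n = 116; position = 3n/4 = 87.
This falls in the class 50 ≤ d < 60: L = 50, F = 61, f = 26, h = 10.
Upper quartile ≈ 50 + ((87 − 61) / 26) × 10 = 60.0000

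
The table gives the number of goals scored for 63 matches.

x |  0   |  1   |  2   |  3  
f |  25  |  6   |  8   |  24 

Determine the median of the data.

2

Cumulative frequencies: 25, 31, 39, 63
n = 63, so the median is the value in position (n+1)/2 = 32.
Position 32 falls at value 2.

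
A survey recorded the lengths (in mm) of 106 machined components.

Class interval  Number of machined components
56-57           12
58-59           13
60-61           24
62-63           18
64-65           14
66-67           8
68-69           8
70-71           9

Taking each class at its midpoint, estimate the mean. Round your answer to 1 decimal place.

Midpoints: 56.5, 58.5, 60.5, 62.5, 64.5, 66.5, 68.5, 70.5
Σfm = 12×56.5 + 13×58.5 + 24×60.5 + 18×62.5 + 14×64.5 + 8×66.5 + 8×68.5 + 9×70.5 = 6633
n = Σf = 106
Mean = 6633 / 106 = 62.5755

62.6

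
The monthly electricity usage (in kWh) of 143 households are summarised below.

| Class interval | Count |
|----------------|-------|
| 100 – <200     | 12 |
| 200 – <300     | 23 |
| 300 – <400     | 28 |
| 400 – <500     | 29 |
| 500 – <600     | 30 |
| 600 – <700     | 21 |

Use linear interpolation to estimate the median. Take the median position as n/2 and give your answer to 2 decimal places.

Cumulative frequencies: 12, 35, 63, 92, 122, 143
n = 143; position = n/2 = 71.5.
This falls in the class 400 – <500: L = 400, F = 63, f = 29, h = 100.
Median ≈ 400 + ((71.5 − 63) / 29) × 100 = 429.3103

429.31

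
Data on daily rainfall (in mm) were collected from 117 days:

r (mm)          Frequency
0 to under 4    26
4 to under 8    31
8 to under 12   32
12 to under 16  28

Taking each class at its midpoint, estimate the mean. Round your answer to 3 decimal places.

Midpoints: 2, 6, 10, 14
Σfm = 26×2 + 31×6 + 32×10 + 28×14 = 950
n = Σf = 117
Mean = 950 / 117 = 8.1197

8.120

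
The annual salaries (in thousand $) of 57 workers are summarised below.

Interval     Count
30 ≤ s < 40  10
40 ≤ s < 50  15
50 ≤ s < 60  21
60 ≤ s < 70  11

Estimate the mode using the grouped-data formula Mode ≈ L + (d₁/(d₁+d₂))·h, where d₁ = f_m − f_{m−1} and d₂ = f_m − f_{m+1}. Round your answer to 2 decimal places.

Modal class: 50 ≤ s < 60 (highest frequency 21).
d₁ = 21 − 15 = 6, d₂ = 21 − 11 = 10
Mode ≈ 50 + (6/(6+10)) × 10 = 50 + 3.7500 = 53.7500

53.75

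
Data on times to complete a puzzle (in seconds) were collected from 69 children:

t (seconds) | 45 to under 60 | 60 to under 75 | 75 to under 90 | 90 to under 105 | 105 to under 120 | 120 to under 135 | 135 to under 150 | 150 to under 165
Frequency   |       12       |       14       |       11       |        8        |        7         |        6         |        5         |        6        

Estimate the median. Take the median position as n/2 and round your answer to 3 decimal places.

Cumulative frequencies: 12, 26, 37, 45, 52, 58, 63, 69
n = 69; position = n/2 = 34.5.
This falls in the class 75 to under 90: L = 75, F = 26, f = 11, h = 15.
Median ≈ 75 + ((34.5 − 26) / 11) × 15 = 86.5909

86.591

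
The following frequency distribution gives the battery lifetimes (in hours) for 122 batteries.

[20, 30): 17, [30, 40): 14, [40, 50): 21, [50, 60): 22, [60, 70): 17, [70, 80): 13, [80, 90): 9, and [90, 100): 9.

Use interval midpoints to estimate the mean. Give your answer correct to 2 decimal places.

55.49

Midpoints: 25, 35, 45, 55, 65, 75, 85, 95
Σfm = 17×25 + 14×35 + 21×45 + 22×55 + 17×65 + 13×75 + 9×85 + 9×95 = 6770
n = Σf = 122
Mean = 6770 / 122 = 55.4918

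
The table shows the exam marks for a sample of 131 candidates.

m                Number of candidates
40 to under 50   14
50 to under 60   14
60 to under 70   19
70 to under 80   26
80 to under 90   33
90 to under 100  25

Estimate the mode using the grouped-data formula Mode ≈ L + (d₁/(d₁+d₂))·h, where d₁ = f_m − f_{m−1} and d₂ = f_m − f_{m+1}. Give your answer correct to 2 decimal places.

Modal class: 80 to under 90 (highest frequency 33).
d₁ = 33 − 26 = 7, d₂ = 33 − 25 = 8
Mode ≈ 80 + (7/(7+8)) × 10 = 80 + 4.6667 = 84.6667

84.67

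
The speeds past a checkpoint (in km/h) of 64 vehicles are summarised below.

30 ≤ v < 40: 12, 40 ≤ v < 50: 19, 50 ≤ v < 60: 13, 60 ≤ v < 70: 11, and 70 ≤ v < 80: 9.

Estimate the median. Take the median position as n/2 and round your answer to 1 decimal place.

Cumulative frequencies: 12, 31, 44, 55, 64
n = 64; position = n/2 = 32.
This falls in the class 50 ≤ v < 60: L = 50, F = 31, f = 13, h = 10.
Median ≈ 50 + ((32 − 31) / 13) × 10 = 50.7692

50.8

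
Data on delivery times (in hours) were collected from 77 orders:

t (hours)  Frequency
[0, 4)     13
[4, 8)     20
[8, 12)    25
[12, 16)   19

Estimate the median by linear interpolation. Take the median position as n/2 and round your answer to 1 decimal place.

Cumulative frequencies: 13, 33, 58, 77
n = 77; position = n/2 = 38.5.
This falls in the class [8, 12): L = 8, F = 33, f = 25, h = 4.
Median ≈ 8 + ((38.5 − 33) / 25) × 4 = 8.8800

8.9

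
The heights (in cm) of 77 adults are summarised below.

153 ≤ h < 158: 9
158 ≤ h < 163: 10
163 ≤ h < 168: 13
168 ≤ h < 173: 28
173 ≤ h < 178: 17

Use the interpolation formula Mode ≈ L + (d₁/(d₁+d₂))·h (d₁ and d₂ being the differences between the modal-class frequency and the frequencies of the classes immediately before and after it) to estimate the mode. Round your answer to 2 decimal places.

Modal class: 168 ≤ h < 173 (highest frequency 28).
d₁ = 28 − 13 = 15, d₂ = 28 − 17 = 11
Mode ≈ 168 + (15/(15+11)) × 5 = 168 + 2.8846 = 170.8846

170.88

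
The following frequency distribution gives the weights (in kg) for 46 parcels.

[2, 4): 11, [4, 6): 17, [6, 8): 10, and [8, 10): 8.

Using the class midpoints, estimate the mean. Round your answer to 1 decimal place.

5.7

Midpoints: 3, 5, 7, 9
Σfm = 11×3 + 17×5 + 10×7 + 8×9 = 260
n = Σf = 46
Mean = 260 / 46 = 5.6522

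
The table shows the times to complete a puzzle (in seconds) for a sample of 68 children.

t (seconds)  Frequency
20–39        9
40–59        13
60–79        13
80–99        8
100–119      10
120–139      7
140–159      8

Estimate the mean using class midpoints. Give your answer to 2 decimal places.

Midpoints: 29.5, 49.5, 69.5, 89.5, 109.5, 129.5, 149.5
Σfm = 9×29.5 + 13×49.5 + 13×69.5 + 8×89.5 + 10×109.5 + 7×129.5 + 8×149.5 = 5726
n = Σf = 68
Mean = 5726 / 68 = 84.2059

84.21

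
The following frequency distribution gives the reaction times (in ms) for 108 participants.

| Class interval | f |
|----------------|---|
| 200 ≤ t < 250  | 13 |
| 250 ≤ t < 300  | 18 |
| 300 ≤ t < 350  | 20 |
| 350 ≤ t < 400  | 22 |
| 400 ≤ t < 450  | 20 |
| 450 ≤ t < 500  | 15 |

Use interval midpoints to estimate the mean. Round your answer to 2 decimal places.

354.17

Midpoints: 225, 275, 325, 375, 425, 475
Σfm = 13×225 + 18×275 + 20×325 + 22×375 + 20×425 + 15×475 = 38250
n = Σf = 108
Mean = 38250 / 108 = 354.1667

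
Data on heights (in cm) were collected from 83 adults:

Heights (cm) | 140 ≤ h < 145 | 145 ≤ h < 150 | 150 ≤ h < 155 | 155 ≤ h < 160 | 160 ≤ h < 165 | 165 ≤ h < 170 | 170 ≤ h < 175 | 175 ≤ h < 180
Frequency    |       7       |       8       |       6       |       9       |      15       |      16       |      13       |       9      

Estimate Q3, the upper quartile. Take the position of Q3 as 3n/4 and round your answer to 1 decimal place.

170.5

Cumulative frequencies: 7, 15, 21, 30, 45, 61, 74, 83
n = 83; position = 3n/4 = 62.25.
This falls in the class 170 ≤ h < 175: L = 170, F = 61, f = 13, h = 5.
Upper quartile ≈ 170 + ((62.25 − 61) / 13) × 5 = 170.4808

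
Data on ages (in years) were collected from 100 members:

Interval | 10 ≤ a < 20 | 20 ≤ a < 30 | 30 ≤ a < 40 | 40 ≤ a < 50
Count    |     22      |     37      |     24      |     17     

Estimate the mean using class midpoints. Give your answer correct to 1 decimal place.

28.6

Midpoints: 15, 25, 35, 45
Σfm = 22×15 + 37×25 + 24×35 + 17×45 = 2860
n = Σf = 100
Mean = 2860 / 100 = 28.6000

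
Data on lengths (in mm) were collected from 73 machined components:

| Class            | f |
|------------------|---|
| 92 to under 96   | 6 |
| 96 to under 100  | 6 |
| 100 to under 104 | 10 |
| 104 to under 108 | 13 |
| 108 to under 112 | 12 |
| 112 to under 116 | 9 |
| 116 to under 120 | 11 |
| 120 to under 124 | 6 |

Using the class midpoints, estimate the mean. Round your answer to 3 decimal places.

Midpoints: 94, 98, 102, 106, 110, 114, 118, 122
Σfm = 6×94 + 6×98 + 10×102 + 13×106 + 12×110 + 9×114 + 11×118 + 6×122 = 7926
n = Σf = 73
Mean = 7926 / 73 = 108.5753

108.575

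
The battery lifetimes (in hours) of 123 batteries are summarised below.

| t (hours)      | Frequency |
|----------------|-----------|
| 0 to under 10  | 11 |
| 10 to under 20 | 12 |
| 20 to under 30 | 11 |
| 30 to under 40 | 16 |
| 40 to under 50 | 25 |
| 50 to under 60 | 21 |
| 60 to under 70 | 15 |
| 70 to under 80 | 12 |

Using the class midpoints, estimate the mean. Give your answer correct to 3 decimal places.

42.480

Midpoints: 5, 15, 25, 35, 45, 55, 65, 75
Σfm = 11×5 + 12×15 + 11×25 + 16×35 + 25×45 + 21×55 + 15×65 + 12×75 = 5225
n = Σf = 123
Mean = 5225 / 123 = 42.4797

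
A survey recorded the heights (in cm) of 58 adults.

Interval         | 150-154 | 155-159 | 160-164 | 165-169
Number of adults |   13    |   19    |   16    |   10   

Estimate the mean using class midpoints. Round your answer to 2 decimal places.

158.98

Midpoints: 152, 157, 162, 167
Σfm = 13×152 + 19×157 + 16×162 + 10×167 = 9221
n = Σf = 58
Mean = 9221 / 58 = 158.9828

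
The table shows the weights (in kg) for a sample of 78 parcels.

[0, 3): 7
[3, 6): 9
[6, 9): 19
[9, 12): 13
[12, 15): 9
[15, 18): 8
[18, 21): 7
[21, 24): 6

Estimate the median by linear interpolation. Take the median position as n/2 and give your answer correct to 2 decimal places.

9.92

Cumulative frequencies: 7, 16, 35, 48, 57, 65, 72, 78
n = 78; position = n/2 = 39.
This falls in the class [9, 12): L = 9, F = 35, f = 13, h = 3.
Median ≈ 9 + ((39 − 35) / 13) × 3 = 9.9231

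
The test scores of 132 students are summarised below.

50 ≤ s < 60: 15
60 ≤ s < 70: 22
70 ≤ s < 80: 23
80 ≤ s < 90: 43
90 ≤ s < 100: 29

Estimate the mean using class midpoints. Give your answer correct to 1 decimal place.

78.7

Midpoints: 55, 65, 75, 85, 95
Σfm = 15×55 + 22×65 + 23×75 + 43×85 + 29×95 = 10390
n = Σf = 132
Mean = 10390 / 132 = 78.7121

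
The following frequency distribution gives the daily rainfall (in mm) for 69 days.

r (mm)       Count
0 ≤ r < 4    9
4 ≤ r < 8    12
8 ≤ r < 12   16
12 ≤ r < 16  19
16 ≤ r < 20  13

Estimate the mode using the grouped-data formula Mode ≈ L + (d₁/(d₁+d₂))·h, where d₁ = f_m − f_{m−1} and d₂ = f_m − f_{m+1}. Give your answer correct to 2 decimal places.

13.33

Modal class: 12 ≤ r < 16 (highest frequency 19).
d₁ = 19 − 16 = 3, d₂ = 19 − 13 = 6
Mode ≈ 12 + (3/(3+6)) × 4 = 12 + 1.3333 = 13.3333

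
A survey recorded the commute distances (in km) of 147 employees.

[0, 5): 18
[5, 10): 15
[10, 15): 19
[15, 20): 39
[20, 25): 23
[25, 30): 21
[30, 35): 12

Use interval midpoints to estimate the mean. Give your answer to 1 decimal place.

Midpoints: 2.5, 7.5, 12.5, 17.5, 22.5, 27.5, 32.5
Σfm = 18×2.5 + 15×7.5 + 19×12.5 + 39×17.5 + 23×22.5 + 21×27.5 + 12×32.5 = 2562.5
n = Σf = 147
Mean = 2562.5 / 147 = 17.4320

17.4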